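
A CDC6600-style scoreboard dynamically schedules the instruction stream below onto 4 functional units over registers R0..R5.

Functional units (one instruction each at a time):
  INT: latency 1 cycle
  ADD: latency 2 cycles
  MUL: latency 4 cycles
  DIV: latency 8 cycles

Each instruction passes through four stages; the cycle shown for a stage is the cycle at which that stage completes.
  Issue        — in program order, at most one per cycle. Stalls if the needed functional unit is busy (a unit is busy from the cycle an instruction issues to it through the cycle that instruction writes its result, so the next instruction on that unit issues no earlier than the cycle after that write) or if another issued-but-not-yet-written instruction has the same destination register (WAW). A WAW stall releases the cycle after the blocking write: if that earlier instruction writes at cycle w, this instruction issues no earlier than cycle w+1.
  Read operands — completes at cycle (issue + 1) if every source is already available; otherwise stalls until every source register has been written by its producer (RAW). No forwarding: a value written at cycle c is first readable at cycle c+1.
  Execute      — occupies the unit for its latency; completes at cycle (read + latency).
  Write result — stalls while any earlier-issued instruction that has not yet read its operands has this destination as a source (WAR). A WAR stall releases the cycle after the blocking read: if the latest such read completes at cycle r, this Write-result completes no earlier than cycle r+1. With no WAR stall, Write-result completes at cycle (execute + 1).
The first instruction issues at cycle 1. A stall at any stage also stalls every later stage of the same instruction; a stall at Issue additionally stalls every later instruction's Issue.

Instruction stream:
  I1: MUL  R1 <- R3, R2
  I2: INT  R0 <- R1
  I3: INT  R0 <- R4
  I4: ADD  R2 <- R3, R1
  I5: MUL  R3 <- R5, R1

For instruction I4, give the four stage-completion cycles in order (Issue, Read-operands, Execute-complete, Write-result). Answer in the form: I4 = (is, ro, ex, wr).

cycle 1: I1→MUL
cycle 2: I1 RO | I2→INT
cycle 6: I1 EX
cycle 7: I1 WR R1
cycle 8: I2 RO
cycle 9: I2 EX
cycle 10: I2 WR R0
cycle 11: I3→INT
cycle 12: I3 RO | I4→ADD
cycle 13: I3 EX | I4 RO | I5→MUL
cycle 14: I3 WR R0 | I5 RO
cycle 15: I4 EX
cycle 16: I4 WR R2
cycle 18: I5 EX
cycle 19: I5 WR R3

I4 = (12, 13, 15, 16)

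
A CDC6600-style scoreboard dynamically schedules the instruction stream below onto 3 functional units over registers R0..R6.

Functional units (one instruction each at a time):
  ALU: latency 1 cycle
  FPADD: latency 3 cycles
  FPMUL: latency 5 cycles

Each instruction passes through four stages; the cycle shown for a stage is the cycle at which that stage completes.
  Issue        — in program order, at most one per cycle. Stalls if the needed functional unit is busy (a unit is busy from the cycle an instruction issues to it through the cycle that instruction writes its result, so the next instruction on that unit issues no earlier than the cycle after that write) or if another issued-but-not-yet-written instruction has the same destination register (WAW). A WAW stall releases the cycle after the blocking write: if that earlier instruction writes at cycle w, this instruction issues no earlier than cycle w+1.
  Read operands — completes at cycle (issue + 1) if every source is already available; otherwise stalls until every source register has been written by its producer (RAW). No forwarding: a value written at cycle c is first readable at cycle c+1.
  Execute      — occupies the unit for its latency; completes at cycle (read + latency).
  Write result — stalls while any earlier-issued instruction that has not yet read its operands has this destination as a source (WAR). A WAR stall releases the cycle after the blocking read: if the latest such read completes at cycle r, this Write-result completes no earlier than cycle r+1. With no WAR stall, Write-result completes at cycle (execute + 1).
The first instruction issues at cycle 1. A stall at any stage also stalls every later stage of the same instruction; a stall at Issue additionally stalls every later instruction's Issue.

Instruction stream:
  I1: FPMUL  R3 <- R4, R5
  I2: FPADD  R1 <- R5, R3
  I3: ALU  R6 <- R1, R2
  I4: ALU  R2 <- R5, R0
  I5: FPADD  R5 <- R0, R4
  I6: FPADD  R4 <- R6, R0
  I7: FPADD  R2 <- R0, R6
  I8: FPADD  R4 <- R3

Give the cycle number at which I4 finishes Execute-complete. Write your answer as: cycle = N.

I1: IS=1 RO=2 EX=7 WR=8
I2: IS=2 RO=9 EX=12 WR=13  [RAW R3: wait I1 write@8]
I3: IS=3 RO=14 EX=15 WR=16  [RAW R1: wait I2 write@13]
I4: IS=17 RO=18 EX=19 WR=20  [struct: ALU busy until I3 writes@16]
I5: IS=18 RO=19 EX=22 WR=23
I6: IS=24 RO=25 EX=28 WR=29  [struct: FPADD busy until I5 writes@23]
I7: IS=30 RO=31 EX=34 WR=35  [struct: FPADD busy until I6 writes@29]
I8: IS=36 RO=37 EX=40 WR=41  [struct: FPADD busy until I7 writes@35]

cycle = 19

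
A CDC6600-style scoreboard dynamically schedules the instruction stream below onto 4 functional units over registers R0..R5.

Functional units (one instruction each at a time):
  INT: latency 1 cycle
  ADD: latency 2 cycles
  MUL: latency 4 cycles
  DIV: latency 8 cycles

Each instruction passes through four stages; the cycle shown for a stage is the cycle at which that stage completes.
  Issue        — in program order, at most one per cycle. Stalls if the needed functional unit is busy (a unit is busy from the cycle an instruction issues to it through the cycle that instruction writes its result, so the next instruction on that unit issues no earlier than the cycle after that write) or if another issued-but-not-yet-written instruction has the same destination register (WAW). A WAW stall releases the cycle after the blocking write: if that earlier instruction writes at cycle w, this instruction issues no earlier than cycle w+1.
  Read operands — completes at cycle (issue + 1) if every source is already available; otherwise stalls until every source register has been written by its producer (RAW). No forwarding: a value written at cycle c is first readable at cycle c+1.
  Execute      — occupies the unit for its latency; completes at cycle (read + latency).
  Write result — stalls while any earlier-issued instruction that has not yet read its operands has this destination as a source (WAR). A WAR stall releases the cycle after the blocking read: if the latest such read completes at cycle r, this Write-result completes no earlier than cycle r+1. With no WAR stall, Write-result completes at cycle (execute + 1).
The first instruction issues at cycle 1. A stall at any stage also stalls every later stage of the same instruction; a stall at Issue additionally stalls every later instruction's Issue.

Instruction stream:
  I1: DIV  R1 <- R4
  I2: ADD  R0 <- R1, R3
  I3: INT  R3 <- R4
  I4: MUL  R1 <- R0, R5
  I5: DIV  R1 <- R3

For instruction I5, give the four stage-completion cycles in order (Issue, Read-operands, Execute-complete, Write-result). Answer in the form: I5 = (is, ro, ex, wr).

I5 = (22, 23, 31, 32)

I1 -> (1, 2, 10, 11)
I2 -> (2, 12, 14, 15)  // RAW R1: wait I1 write@11
I3 -> (3, 4, 5, 13)  // WAR R3: wait I2 read@12
I4 -> (12, 16, 20, 21)  // WAW R1: wait I1 write@11, RAW R0: wait I2 write@15
I5 -> (22, 23, 31, 32)  // WAW R1: wait I4 write@21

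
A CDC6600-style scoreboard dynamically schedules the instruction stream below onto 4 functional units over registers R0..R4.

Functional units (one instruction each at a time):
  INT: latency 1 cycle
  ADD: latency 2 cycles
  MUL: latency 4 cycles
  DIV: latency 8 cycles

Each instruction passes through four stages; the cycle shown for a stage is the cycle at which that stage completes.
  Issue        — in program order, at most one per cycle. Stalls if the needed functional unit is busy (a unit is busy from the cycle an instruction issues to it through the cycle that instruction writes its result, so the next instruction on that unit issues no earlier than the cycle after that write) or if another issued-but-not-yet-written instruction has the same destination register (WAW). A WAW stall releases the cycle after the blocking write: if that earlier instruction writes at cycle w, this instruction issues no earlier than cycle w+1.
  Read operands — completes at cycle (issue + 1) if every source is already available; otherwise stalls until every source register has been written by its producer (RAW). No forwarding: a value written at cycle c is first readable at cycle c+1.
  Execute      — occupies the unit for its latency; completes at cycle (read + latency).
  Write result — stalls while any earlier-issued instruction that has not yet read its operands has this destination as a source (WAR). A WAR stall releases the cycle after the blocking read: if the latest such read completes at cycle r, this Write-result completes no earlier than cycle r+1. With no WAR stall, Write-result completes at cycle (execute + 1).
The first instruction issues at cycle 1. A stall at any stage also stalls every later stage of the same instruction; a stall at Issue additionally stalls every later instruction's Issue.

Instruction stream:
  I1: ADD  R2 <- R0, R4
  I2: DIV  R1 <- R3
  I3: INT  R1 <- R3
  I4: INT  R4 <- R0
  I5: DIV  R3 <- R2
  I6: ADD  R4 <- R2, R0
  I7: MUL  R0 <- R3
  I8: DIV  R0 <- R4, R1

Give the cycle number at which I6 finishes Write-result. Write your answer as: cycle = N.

t=1  issue I1 (ADD)
t=2  I1 read-ops · issue I2 (DIV)
t=3  I2 read-ops
t=4  I1 finished on ADD
t=5  I1→R2
t=11  I2 finished on DIV
t=12  I2→R1
t=13  issue I3 (INT)
t=14  I3 read-ops
t=15  I3 finished on INT
t=16  I3→R1
t=17  issue I4 (INT)
t=18  I4 read-ops · issue I5 (DIV)
t=19  I4 finished on INT · I5 read-ops
t=20  I4→R4
t=21  issue I6 (ADD)
t=22  I6 read-ops · issue I7 (MUL)
t=24  I6 finished on ADD
t=25  I6→R4
t=27  I5 finished on DIV
t=28  I5→R3
t=29  I7 read-ops
t=33  I7 finished on MUL
t=34  I7→R0
t=35  issue I8 (DIV)
t=36  I8 read-ops
t=44  I8 finished on DIV
t=45  I8→R0

cycle = 25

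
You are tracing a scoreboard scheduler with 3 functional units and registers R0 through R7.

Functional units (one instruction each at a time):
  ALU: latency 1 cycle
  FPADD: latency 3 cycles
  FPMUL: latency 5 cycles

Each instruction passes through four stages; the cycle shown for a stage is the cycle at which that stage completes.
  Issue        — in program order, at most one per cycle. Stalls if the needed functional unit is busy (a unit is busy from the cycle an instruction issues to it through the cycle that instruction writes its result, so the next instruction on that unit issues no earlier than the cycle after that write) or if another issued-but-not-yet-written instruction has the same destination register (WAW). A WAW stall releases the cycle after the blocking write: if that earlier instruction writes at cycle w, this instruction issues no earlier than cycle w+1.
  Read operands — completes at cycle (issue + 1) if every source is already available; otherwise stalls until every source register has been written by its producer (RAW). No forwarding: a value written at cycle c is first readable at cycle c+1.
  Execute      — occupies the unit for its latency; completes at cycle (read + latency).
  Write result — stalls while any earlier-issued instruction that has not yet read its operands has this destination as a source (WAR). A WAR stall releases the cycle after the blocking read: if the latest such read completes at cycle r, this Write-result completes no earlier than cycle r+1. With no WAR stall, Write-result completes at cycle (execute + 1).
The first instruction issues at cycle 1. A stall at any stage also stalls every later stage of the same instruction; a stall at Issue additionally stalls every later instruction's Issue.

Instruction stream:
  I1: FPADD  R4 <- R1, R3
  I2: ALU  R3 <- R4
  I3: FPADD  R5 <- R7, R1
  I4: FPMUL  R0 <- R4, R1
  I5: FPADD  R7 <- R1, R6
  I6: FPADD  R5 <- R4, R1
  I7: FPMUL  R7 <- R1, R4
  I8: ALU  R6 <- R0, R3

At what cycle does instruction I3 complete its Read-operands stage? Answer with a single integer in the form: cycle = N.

I1  is:1  ro:2  ex:5  wr:6
I2  is:2  ro:7  ex:8  wr:9  — RAW R4: wait I1 write@6
I3  is:7  ro:8  ex:11  wr:12  — struct: FPADD busy until I1 writes@6
I4  is:8  ro:9  ex:14  wr:15
I5  is:13  ro:14  ex:17  wr:18  — struct: FPADD busy until I3 writes@12
I6  is:19  ro:20  ex:23  wr:24  — struct: FPADD busy until I5 writes@18
I7  is:20  ro:21  ex:26  wr:27
I8  is:21  ro:22  ex:23  wr:24

cycle = 8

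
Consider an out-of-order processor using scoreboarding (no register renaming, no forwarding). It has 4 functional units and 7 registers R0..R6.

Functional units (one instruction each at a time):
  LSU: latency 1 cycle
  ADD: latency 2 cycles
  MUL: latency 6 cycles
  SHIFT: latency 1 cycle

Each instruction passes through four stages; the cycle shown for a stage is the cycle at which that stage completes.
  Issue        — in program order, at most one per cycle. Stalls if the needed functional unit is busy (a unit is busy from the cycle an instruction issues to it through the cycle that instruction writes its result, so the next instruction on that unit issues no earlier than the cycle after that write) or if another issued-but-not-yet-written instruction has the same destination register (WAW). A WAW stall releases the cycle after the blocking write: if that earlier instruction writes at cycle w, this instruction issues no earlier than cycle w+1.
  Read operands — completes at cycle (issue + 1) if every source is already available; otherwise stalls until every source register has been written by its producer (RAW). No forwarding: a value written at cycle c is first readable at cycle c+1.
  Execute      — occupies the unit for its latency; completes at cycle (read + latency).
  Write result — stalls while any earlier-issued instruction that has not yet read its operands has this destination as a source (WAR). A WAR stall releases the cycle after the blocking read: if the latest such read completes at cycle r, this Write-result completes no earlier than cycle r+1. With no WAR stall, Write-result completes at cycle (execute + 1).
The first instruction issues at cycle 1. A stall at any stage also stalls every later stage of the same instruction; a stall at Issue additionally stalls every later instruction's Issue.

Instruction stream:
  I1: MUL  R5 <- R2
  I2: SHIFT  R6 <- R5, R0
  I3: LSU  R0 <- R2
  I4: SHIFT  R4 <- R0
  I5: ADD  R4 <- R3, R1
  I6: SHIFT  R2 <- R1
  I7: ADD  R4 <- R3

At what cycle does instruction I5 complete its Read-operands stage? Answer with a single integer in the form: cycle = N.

cycle = 18

c1: I1→MUL
c2: I1 RO · I2→SHIFT
c3: I3→LSU
c4: I3 RO
c5: I3 EX
c8: I1 EX
c9: I1 WR R5
c10: I2 RO
c11: I2 EX · I3 WR R0
c12: I2 WR R6
c13: I4→SHIFT
c14: I4 RO
c15: I4 EX
c16: I4 WR R4
c17: I5→ADD
c18: I5 RO · I6→SHIFT
c19: I6 RO
c20: I5 EX · I6 EX
c21: I5 WR R4 · I6 WR R2
c22: I7→ADD
c23: I7 RO
c25: I7 EX
c26: I7 WR R4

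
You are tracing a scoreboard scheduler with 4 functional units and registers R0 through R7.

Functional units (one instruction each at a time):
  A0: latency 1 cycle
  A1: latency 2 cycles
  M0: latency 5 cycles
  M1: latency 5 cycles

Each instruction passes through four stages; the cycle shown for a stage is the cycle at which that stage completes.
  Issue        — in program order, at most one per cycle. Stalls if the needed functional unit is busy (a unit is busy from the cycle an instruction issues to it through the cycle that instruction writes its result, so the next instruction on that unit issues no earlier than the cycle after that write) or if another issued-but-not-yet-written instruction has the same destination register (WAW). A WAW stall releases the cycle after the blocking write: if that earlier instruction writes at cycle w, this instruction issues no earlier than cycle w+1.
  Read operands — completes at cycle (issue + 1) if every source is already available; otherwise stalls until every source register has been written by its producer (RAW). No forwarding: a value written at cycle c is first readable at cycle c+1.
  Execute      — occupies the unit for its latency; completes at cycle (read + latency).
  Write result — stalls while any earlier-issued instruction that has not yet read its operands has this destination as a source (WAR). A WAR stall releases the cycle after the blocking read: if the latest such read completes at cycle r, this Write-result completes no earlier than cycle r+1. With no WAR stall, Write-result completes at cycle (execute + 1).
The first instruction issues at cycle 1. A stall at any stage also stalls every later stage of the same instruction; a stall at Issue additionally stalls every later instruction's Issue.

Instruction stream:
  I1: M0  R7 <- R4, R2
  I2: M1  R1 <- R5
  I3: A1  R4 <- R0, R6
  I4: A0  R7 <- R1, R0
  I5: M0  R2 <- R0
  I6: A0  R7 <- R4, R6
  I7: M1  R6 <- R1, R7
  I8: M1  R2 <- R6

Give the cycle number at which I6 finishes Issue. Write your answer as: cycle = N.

  I1 | 1 | 2 | 7 | 8
  I2 | 2 | 3 | 8 | 9
  I3 | 3 | 4 | 6 | 7
  I4 | 9 | 10 | 11 | 12   WAW R7: wait I1 write@8
  I5 | 10 | 11 | 16 | 17
  I6 | 13 | 14 | 15 | 16   struct: A0 busy until I4 writes@12
  I7 | 14 | 17 | 22 | 23   RAW R7: wait I6 write@16
  I8 | 24 | 25 | 30 | 31   struct: M1 busy until I7 writes@23

cycle = 13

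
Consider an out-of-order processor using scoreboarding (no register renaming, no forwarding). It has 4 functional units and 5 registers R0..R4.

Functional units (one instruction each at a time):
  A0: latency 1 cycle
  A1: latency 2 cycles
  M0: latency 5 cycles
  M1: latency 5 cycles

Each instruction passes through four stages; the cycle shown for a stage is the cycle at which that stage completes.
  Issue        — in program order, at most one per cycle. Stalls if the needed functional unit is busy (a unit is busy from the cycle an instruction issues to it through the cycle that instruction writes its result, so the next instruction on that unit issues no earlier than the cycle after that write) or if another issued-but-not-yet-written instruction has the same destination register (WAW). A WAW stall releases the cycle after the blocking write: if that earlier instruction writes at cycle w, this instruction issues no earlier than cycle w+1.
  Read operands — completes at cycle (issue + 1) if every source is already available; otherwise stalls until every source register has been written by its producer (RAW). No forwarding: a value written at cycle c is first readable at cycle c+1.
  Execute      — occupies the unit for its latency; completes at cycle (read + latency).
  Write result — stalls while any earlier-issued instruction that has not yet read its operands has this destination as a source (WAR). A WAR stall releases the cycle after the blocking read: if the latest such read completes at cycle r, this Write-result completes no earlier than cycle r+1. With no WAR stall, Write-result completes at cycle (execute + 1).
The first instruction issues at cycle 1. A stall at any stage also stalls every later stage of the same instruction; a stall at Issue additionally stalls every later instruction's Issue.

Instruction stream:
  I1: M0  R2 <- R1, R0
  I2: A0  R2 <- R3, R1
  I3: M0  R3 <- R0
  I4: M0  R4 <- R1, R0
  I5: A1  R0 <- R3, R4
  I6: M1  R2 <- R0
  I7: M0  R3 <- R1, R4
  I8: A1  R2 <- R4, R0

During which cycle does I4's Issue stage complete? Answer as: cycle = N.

cycle 1: I1 dispatched to M0
cycle 2: I1 operands ready
cycle 7: I1 complete
cycle 8: R2←I1
cycle 9: I2 dispatched to A0
cycle 10: I2 operands ready | I3 dispatched to M0
cycle 11: I2 complete | I3 operands ready
cycle 12: R2←I2
cycle 16: I3 complete
cycle 17: R3←I3
cycle 18: I4 dispatched to M0
cycle 19: I4 operands ready | I5 dispatched to A1
cycle 20: I6 dispatched to M1
cycle 24: I4 complete
cycle 25: R4←I4
cycle 26: I5 operands ready | I7 dispatched to M0
cycle 27: I7 operands ready
cycle 28: I5 complete
cycle 29: R0←I5
cycle 30: I6 operands ready
cycle 32: I7 complete
cycle 33: R3←I7
cycle 35: I6 complete
cycle 36: R2←I6
cycle 37: I8 dispatched to A1
cycle 38: I8 operands ready
cycle 40: I8 complete
cycle 41: R2←I8

cycle = 18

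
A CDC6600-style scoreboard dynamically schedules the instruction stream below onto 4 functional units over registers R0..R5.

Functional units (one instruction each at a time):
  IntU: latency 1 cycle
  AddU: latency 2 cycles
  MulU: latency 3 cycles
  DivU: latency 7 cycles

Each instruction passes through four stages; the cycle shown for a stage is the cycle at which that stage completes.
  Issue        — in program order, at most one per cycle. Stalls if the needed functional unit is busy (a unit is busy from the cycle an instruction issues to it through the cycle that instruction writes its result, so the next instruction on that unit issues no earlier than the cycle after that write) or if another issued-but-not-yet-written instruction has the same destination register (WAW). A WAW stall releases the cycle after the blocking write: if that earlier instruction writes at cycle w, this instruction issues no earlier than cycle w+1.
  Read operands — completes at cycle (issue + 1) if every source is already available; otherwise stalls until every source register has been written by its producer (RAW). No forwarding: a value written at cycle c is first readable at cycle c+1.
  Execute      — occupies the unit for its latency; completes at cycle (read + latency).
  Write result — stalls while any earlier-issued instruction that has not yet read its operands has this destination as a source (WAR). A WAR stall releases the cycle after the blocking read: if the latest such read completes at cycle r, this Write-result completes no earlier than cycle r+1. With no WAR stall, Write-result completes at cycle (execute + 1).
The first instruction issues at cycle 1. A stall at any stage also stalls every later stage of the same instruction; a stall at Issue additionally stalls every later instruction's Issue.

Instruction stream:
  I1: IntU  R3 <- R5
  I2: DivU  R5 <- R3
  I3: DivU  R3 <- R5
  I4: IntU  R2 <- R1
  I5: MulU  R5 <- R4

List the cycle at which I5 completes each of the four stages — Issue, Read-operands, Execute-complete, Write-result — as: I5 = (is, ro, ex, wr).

I5 = (16, 17, 20, 21)

  I1 | 1 | 2 | 3 | 4
  I2 | 2 | 5 | 12 | 13   RAW R3: wait I1 write@4
  I3 | 14 | 15 | 22 | 23   struct: DivU busy until I2 writes@13
  I4 | 15 | 16 | 17 | 18
  I5 | 16 | 17 | 20 | 21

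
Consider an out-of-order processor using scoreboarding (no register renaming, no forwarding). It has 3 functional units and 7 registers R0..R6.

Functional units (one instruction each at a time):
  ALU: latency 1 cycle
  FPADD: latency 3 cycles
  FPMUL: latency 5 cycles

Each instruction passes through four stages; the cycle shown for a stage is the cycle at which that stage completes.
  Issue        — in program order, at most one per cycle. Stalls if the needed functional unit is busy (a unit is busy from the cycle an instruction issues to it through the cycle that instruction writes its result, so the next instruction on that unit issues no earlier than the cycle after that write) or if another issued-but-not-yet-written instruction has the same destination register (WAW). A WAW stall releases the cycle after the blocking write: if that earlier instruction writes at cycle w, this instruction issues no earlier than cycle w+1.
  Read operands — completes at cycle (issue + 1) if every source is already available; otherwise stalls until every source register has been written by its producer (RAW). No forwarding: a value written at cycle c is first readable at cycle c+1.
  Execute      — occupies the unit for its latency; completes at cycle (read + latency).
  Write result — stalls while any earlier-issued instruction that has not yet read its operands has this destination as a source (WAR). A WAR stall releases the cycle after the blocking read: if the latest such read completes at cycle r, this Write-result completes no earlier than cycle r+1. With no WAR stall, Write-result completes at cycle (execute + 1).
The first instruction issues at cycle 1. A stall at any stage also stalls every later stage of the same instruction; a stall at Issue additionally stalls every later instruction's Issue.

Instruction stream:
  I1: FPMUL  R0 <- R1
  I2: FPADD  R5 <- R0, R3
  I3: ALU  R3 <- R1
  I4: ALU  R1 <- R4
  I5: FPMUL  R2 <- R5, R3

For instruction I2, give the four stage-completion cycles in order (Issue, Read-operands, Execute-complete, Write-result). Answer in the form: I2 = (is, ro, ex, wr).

I2 = (2, 9, 12, 13)

1) issue 1, read 2, done 7, write 8
2) issue 2, read 9, done 12, write 13  <RAW R0: wait I1 write@8>
3) issue 3, read 4, done 5, write 10  <WAR R3: wait I2 read@9>
4) issue 11, read 12, done 13, write 14  <struct: ALU busy until I3 writes@10>
5) issue 12, read 14, done 19, write 20  <RAW R5: wait I2 write@13>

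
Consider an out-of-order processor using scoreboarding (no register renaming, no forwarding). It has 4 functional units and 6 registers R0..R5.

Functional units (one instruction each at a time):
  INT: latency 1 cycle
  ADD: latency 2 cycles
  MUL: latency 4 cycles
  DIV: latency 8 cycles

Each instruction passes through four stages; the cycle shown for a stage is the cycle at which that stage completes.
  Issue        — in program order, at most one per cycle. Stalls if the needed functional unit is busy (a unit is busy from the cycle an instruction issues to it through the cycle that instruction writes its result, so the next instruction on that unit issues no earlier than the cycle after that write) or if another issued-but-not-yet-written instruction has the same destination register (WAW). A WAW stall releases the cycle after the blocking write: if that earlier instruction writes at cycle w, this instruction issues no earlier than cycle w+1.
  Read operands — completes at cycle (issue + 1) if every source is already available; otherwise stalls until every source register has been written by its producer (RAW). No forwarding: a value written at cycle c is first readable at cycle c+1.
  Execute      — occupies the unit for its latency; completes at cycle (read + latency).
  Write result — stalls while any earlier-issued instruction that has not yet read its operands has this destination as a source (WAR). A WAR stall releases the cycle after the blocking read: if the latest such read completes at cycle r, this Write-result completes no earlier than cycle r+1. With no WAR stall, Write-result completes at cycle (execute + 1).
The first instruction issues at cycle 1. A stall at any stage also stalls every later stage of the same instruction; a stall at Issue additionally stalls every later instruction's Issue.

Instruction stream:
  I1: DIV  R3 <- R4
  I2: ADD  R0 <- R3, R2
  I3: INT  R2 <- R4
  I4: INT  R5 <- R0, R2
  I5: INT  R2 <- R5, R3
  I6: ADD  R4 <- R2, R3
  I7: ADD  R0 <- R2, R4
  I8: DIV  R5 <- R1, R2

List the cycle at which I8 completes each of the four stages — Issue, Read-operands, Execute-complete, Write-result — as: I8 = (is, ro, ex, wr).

I8 = (28, 29, 37, 38)

t=1  issue I1 (DIV)
t=2  I1 read-ops | issue I2 (ADD)
t=3  issue I3 (INT)
t=4  I3 read-ops
t=5  I3 finished on INT
t=10  I1 finished on DIV
t=11  I1→R3
t=12  I2 read-ops
t=13  I3→R2
t=14  I2 finished on ADD | issue I4 (INT)
t=15  I2→R0
t=16  I4 read-ops
t=17  I4 finished on INT
t=18  I4→R5
t=19  issue I5 (INT)
t=20  I5 read-ops | issue I6 (ADD)
t=21  I5 finished on INT
t=22  I5→R2
t=23  I6 read-ops
t=25  I6 finished on ADD
t=26  I6→R4
t=27  issue I7 (ADD)
t=28  I7 read-ops | issue I8 (DIV)
t=29  I8 read-ops
t=30  I7 finished on ADD
t=31  I7→R0
t=37  I8 finished on DIV
t=38  I8→R5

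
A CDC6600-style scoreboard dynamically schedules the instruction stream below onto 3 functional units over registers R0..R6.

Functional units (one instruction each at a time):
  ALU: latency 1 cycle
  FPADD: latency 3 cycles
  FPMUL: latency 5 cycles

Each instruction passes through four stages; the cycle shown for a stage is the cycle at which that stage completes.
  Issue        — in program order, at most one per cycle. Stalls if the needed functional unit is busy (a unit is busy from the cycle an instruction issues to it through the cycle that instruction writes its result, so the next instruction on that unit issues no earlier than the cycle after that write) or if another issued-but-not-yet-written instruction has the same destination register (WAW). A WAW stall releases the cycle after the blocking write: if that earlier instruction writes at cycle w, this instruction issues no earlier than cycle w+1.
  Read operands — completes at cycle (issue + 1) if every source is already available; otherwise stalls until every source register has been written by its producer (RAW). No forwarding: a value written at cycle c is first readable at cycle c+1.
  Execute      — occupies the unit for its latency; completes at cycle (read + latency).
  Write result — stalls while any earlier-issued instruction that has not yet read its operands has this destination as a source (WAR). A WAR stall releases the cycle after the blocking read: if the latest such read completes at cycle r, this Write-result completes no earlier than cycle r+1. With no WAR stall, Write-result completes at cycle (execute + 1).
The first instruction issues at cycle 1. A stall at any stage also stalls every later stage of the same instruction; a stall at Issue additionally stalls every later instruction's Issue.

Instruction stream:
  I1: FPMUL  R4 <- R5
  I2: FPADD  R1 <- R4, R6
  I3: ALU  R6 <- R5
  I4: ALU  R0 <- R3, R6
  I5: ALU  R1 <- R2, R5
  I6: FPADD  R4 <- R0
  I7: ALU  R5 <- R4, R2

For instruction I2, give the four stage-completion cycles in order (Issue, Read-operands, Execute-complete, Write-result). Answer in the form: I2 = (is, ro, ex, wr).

  I1 | 1 | 2 | 7 | 8
  I2 | 2 | 9 | 12 | 13   RAW R4: wait I1 write@8
  I3 | 3 | 4 | 5 | 10   WAR R6: wait I2 read@9
  I4 | 11 | 12 | 13 | 14   struct: ALU busy until I3 writes@10
  I5 | 15 | 16 | 17 | 18   struct: ALU busy until I4 writes@14
  I6 | 16 | 17 | 20 | 21
  I7 | 19 | 22 | 23 | 24   struct: ALU busy until I5 writes@18 · RAW R4: wait I6 write@21

I2 = (2, 9, 12, 13)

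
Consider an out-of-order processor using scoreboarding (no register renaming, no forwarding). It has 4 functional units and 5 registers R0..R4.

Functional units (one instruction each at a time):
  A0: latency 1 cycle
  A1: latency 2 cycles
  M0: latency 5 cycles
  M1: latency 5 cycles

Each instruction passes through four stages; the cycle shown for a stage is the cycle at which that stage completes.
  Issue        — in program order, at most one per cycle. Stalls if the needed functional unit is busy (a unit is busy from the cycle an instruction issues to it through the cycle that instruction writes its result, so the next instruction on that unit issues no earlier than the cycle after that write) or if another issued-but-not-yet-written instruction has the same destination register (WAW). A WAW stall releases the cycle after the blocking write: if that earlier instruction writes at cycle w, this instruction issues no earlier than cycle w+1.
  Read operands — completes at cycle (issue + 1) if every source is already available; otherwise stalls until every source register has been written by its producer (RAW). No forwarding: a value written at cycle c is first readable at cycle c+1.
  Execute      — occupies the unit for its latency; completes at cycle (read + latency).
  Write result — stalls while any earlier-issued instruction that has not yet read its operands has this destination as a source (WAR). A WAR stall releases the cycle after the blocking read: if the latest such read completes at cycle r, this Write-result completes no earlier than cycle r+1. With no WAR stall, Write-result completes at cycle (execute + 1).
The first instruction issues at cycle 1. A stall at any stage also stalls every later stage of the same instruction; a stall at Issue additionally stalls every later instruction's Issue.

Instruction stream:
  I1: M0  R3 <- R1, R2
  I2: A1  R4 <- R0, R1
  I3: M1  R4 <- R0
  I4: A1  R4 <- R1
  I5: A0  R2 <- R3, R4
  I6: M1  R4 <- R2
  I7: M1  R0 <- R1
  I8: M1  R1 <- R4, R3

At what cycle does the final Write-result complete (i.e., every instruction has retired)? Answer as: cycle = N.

cycle = 45

t=1  I1 dispatched to M0
t=2  I1 operands ready; I2 dispatched to A1
t=3  I2 operands ready
t=5  I2 complete
t=6  R4←I2
t=7  I1 complete; I3 dispatched to M1
t=8  R3←I1; I3 operands ready
t=13  I3 complete
t=14  R4←I3
t=15  I4 dispatched to A1
t=16  I4 operands ready; I5 dispatched to A0
t=18  I4 complete
t=19  R4←I4
t=20  I5 operands ready; I6 dispatched to M1
t=21  I5 complete
t=22  R2←I5
t=23  I6 operands ready
t=28  I6 complete
t=29  R4←I6
t=30  I7 dispatched to M1
t=31  I7 operands ready
t=36  I7 complete
t=37  R0←I7
t=38  I8 dispatched to M1
t=39  I8 operands ready
t=44  I8 complete
t=45  R1←I8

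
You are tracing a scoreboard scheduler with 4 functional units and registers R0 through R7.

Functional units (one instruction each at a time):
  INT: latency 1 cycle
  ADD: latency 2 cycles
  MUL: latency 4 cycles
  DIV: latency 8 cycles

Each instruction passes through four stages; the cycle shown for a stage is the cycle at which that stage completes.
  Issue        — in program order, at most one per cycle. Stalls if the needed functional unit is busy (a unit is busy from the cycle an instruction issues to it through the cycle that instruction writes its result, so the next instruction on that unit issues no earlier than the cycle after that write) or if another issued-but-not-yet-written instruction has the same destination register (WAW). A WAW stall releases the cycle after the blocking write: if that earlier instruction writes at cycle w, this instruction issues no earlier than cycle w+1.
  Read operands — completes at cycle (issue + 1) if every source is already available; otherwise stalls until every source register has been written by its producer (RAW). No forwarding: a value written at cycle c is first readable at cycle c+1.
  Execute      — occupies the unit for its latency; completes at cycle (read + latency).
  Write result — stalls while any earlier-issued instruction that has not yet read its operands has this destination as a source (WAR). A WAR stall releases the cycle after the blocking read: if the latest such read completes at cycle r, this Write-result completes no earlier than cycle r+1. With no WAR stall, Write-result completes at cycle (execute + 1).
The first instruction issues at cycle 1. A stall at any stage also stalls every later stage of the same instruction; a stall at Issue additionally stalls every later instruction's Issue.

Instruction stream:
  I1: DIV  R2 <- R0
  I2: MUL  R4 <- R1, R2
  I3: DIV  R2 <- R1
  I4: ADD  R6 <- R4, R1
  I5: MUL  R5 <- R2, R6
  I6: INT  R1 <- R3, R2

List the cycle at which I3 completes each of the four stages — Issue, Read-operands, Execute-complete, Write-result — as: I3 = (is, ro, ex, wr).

I1: IS=1 RO=2 EX=10 WR=11
I2: IS=2 RO=12 EX=16 WR=17  [RAW R2: wait I1 write@11]
I3: IS=12 RO=13 EX=21 WR=22  [struct: DIV busy until I1 writes@11]
I4: IS=13 RO=18 EX=20 WR=21  [RAW R4: wait I2 write@17]
I5: IS=18 RO=23 EX=27 WR=28  [struct: MUL busy until I2 writes@17; RAW R2: wait I3 write@22]
I6: IS=19 RO=23 EX=24 WR=25  [RAW R2: wait I3 write@22]

I3 = (12, 13, 21, 22)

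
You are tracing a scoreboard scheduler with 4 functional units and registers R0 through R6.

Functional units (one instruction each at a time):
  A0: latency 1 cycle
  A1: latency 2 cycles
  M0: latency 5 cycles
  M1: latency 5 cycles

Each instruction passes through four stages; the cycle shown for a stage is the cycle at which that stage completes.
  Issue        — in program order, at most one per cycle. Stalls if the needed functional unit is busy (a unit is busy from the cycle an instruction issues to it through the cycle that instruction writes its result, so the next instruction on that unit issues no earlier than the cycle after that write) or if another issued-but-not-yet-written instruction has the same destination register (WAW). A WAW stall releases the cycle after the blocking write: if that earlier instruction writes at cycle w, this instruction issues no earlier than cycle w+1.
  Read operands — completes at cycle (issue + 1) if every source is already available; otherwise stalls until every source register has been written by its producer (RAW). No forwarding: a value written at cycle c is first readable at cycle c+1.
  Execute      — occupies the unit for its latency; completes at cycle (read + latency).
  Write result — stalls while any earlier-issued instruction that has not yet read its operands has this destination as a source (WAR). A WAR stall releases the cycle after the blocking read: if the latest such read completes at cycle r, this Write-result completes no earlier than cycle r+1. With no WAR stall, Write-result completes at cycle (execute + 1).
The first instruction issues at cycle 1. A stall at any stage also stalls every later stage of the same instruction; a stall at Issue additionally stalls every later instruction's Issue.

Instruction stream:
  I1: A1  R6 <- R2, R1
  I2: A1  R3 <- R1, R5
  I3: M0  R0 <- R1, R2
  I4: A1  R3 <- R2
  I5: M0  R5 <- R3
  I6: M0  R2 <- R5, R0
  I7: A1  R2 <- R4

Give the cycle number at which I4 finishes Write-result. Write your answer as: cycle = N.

[1] issue I1 (A1)
[2] I1 read-ops
[4] I1 finished on A1
[5] I1→R6
[6] issue I2 (A1)
[7] I2 read-ops · issue I3 (M0)
[8] I3 read-ops
[9] I2 finished on A1
[10] I2→R3
[11] issue I4 (A1)
[12] I4 read-ops
[13] I3 finished on M0
[14] I3→R0 · I4 finished on A1
[15] I4→R3 · issue I5 (M0)
[16] I5 read-ops
[21] I5 finished on M0
[22] I5→R5
[23] issue I6 (M0)
[24] I6 read-ops
[29] I6 finished on M0
[30] I6→R2
[31] issue I7 (A1)
[32] I7 read-ops
[34] I7 finished on A1
[35] I7→R2

cycle = 15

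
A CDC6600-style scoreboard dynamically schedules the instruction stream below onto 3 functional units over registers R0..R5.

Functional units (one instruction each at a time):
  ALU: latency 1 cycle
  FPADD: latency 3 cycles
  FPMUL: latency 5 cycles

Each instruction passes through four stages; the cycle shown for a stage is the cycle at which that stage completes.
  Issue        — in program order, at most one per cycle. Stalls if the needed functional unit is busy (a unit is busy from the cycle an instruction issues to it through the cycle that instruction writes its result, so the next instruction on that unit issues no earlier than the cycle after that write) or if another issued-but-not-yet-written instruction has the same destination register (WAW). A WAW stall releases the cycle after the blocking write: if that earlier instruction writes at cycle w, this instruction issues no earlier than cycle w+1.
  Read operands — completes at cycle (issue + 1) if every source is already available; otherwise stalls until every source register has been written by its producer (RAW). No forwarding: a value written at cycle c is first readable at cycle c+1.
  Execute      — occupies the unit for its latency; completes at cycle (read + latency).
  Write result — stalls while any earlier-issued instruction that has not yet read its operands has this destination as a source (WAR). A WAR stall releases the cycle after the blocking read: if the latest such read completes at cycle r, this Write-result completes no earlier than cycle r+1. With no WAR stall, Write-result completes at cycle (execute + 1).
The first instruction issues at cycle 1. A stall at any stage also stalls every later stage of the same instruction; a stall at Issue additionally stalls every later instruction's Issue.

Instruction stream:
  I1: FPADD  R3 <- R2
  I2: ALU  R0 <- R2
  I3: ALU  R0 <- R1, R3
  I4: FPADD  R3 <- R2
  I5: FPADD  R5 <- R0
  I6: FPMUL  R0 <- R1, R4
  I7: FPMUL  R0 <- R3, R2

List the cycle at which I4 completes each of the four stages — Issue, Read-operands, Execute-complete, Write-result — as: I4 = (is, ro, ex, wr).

I4 = (7, 8, 11, 12)

I1: IS=1 RO=2 EX=5 WR=6
I2: IS=2 RO=3 EX=4 WR=5
I3: IS=6 RO=7 EX=8 WR=9  [struct: ALU busy until I2 writes@5]
I4: IS=7 RO=8 EX=11 WR=12
I5: IS=13 RO=14 EX=17 WR=18  [struct: FPADD busy until I4 writes@12]
I6: IS=14 RO=15 EX=20 WR=21
I7: IS=22 RO=23 EX=28 WR=29  [struct: FPMUL busy until I6 writes@21]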